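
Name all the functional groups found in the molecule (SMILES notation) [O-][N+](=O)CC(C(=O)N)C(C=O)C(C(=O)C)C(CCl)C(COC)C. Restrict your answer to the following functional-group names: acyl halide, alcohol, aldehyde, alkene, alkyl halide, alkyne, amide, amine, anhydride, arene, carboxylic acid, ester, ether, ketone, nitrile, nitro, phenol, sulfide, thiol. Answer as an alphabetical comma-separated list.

Reading the structure from left to right:
  O2NCH2: –NO2 on carbon → nitro group.
  CH(CONH2): pendant –CONH2: carbonyl C bonded to C and N → amide.
  CH(CHO): pendant –CHO: carbonyl C bonded to C and H → aldehyde.
  CH(COCH3): pendant –COCH3: carbonyl C bonded to two carbons → ketone.
  CH(CH2Cl): pendant –CH2X: halogen on sp³ carbon → alkyl halide.
  CH(CH2OCH3): pendant –CH2OCH3: C–O–C linkage → ether.

aldehyde, alkyl halide, amide, ether, ketone, nitro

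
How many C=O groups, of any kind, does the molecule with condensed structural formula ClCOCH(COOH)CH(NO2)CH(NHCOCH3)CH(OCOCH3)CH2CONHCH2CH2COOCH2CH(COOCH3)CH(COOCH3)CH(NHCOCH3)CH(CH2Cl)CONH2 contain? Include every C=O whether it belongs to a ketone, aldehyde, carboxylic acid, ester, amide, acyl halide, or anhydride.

ClCO: acyl halide, 1 C=O (running total 1).
CH(COOH): carboxylic acid, 1 C=O (running total 2).
CH(NHCOCH3): amide, 1 C=O (running total 3).
CH(OCOCH3): ester, 1 C=O (running total 4).
CH2CONHCH2: amide, 1 C=O (running total 5).
CH2COOCH2: ester, 1 C=O (running total 6).
CH(COOCH3): ester, 1 C=O (running total 7).
CH(COOCH3): ester, 1 C=O (running total 8).
CH(NHCOCH3): amide, 1 C=O (running total 9).
CONH2: amide, 1 C=O (running total 10).

10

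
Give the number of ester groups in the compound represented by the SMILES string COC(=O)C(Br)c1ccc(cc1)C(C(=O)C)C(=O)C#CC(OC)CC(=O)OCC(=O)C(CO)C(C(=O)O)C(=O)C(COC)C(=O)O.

CH3O–C(=O)–: carbonyl C bonded to C and to –OCH3 → ester (not ketone + ether).
halogen on an sp³ carbon → alkyl halide.
para-disubstituted benzene ring → arene.
pendant –COCH3: carbonyl C bonded to two carbons → ketone.
–C(=O)– with carbon on both sides → ketone.
C≡C triple bond → alkyne.
pendant –OCH3: C–O–C with sp³ C, no adjacent C=O → ether.
–C(=O)–O–C with C on the carbonyl side → ester.
–C(=O)– with carbon on both sides → ketone.
pendant –CH2OH on an sp³ backbone C → alcohol.
pendant –COOH: carbonyl C bonded to C and –OH → carboxylic acid.
–C(=O)– with carbon on both sides → ketone.
pendant –CH2OCH3: C–O–C linkage → ether.
–COOH: carbonyl C bonded to –OH and C → carboxylic acid (the –OH is not a separate alcohol).
Ester appears at: CH3OOC, CH2COOCH2 → 2.

2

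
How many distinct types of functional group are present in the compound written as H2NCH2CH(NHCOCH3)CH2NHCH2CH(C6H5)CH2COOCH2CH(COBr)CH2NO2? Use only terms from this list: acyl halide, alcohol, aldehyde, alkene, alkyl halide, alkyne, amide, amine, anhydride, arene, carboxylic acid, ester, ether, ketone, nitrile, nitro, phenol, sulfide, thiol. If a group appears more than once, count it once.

Working along the chain:
  H2NCH2: –NH2 on an sp³ carbon with no adjacent C=O → amine.
  CH(NHCOCH3): pendant –NHC(=O)CH3: N bonded to a carbonyl → amide (not amine).
  CH2NHCH2: C–N–C with sp³ carbons and no adjacent C=O → amine (secondary).
  CH(C6H5): pendant –C6H5: benzene ring → arene.
  CH2COOCH2: –C(=O)–O–C with C on the carbonyl side → ester.
  CH(COBr): pendant –C(=O)X: carbonyl C bonded to C and halogen → acyl halide.
  CH2NO2: –NO2 on carbon → nitro group.
Distinct types present: acyl halide, amide, amine, arene, ester, nitro.

6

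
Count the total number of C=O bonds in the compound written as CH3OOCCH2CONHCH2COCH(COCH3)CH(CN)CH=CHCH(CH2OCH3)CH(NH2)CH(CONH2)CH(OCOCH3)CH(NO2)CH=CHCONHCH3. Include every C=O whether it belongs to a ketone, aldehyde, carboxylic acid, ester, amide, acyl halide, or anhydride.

CH3OOC: ester, 1 C=O (running total 1).
CH2CONHCH2: amide, 1 C=O (running total 2).
CO: ketone, 1 C=O (running total 3).
CH(COCH3): ketone, 1 C=O (running total 4).
CH(CONH2): amide, 1 C=O (running total 5).
CH(OCOCH3): ester, 1 C=O (running total 6).
CONHCH3: amide, 1 C=O (running total 7).

7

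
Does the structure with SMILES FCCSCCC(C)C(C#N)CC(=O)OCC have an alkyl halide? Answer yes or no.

yes

Working along the chain:
  FCH2: halogen on an sp³ carbon → alkyl halide.
  CH2SCH2: C–S–C linkage → sulfide (thioether).
  CH(CN): pendant –C≡N: nitrile.
  COOCH2CH3: –C(=O)OCH2CH3: carbonyl C bonded to C and to –OEt → ester.
The FCH2 segment supplies the alkyl halide: halogen on an sp³ carbon → alkyl halide.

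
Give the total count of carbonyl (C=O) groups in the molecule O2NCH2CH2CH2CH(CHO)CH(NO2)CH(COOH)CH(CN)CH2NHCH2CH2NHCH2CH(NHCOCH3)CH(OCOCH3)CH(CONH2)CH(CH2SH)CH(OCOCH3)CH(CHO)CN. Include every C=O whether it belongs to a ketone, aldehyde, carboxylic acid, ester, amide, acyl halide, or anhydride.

7

CH(CHO): aldehyde, 1 C=O (running total 1).
CH(COOH): carboxylic acid, 1 C=O (running total 2).
CH(NHCOCH3): amide, 1 C=O (running total 3).
CH(OCOCH3): ester, 1 C=O (running total 4).
CH(CONH2): amide, 1 C=O (running total 5).
CH(OCOCH3): ester, 1 C=O (running total 6).
CH(CHO): aldehyde, 1 C=O (running total 7).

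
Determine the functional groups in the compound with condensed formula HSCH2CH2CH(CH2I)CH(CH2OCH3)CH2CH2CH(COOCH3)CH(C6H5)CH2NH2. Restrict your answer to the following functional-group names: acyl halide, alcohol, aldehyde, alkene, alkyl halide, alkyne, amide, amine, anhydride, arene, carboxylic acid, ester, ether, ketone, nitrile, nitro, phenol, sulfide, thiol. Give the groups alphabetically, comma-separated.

alkyl halide, amine, arene, ester, ether, thiol

Taking each segment in turn:
  HSCH2: –SH on an sp³ carbon → thiol.
  CH(CH2I): pendant –CH2X: halogen on sp³ carbon → alkyl halide.
  CH(CH2OCH3): pendant –CH2OCH3: C–O–C linkage → ether.
  CH(COOCH3): pendant –COOCH3: carbonyl C bonded to C and –OCH3 → ester.
  CH(C6H5): pendant –C6H5: benzene ring → arene.
  CH2NH2: –NH2 on an sp³ carbon with no adjacent C=O → amine.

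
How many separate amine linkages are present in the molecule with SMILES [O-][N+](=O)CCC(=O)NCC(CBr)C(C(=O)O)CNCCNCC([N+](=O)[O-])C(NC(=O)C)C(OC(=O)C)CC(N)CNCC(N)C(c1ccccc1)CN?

6

–NO2 on carbon → nitro group.
–C(=O)–N– linkage → amide (the N is not an amine).
pendant –CH2X: halogen on sp³ carbon → alkyl halide.
pendant –COOH: carbonyl C bonded to C and –OH → carboxylic acid.
C–N–C with sp³ carbons and no adjacent C=O → amine (secondary).
C–N–C with sp³ carbons and no adjacent C=O → amine (secondary).
–NO2 on an sp³ carbon → nitro (the N=O is not a carbonyl).
pendant –NHC(=O)CH3: N bonded to a carbonyl → amide (not amine).
pendant –OC(=O)CH3: an acyloxy group → ester.
–NH2 on an sp³ carbon with no adjacent C=O → amine.
C–N–C with sp³ carbons and no adjacent C=O → amine (secondary).
–NH2 on an sp³ carbon with no adjacent C=O → amine.
pendant –C6H5: benzene ring → arene.
–NH2 on an sp³ carbon with no adjacent C=O → amine.
Amine appears at: CH2NHCH2, CH2NHCH2, CH(NH2), CH2NHCH2, CH(NH2), CH2NH2 → 6.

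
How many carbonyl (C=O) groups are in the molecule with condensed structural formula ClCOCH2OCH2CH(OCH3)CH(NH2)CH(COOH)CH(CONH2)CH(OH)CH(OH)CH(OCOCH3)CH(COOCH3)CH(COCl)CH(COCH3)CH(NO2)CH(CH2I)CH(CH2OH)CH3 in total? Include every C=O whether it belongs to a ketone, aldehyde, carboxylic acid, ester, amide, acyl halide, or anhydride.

7

ClCO: acyl halide, 1 C=O (running total 1).
CH(COOH): carboxylic acid, 1 C=O (running total 2).
CH(CONH2): amide, 1 C=O (running total 3).
CH(OCOCH3): ester, 1 C=O (running total 4).
CH(COOCH3): ester, 1 C=O (running total 5).
CH(COCl): acyl halide, 1 C=O (running total 6).
CH(COCH3): ketone, 1 C=O (running total 7).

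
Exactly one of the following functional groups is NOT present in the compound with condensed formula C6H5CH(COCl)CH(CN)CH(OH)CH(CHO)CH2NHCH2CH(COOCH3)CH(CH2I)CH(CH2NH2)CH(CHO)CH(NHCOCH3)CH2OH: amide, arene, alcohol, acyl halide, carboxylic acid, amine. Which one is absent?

alcohol: present (CH(OH) — –OH on an sp³ carbon → alcohol (secondary)).
arene: present (C6H5 — C6H5– phenyl ring → arene).
amide: present (CH(NHCOCH3) — pendant –NHC(=O)CH3: N bonded to a carbonyl → amide (not amine)).
acyl halide: present (CH(COCl) — pendant –C(=O)X: carbonyl C bonded to C and halogen → acyl halide).
amine: present (CH2NHCH2 — C–N–C with sp³ carbons and no adjacent C=O → amine (secondary)).
carboxylic acid: absent. In CH(COOCH3), the acyl oxygen is bonded to carbon (–O–C), not to H, so this is an ester. In CH(NHCOCH3), the carbonyl is bonded to nitrogen, not to –OH; that is an amide.

carboxylic acid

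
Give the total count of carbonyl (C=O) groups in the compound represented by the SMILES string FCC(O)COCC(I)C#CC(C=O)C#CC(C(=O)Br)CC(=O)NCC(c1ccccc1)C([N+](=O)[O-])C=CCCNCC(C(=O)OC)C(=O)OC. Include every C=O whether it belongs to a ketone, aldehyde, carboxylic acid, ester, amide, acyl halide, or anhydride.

5

CH(CHO): aldehyde, 1 C=O (running total 1).
CH(COBr): acyl halide, 1 C=O (running total 2).
CH2CONHCH2: amide, 1 C=O (running total 3).
CH(COOCH3): ester, 1 C=O (running total 4).
COOCH3: ester, 1 C=O (running total 5).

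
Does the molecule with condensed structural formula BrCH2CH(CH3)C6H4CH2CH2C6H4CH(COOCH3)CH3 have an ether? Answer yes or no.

halogen on an sp³ carbon → alkyl halide.
para-disubstituted benzene ring → arene.
para-disubstituted benzene ring → arene.
pendant –COOCH3: carbonyl C bonded to C and –OCH3 → ester.
In CH(COOCH3), the C–O–C oxygen is adjacent to a C=O, so it belongs to an ester, not an ether.
The groups actually present are: alkyl halide, arene, ester.

no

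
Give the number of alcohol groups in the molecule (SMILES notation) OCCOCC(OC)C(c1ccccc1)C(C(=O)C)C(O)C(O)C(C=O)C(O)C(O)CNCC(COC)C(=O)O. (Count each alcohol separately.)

5

Reading the structure from left to right:
  HOCH2: HO– on an sp³ carbon → alcohol.
  CH2OCH2: C–O–C with sp³ carbons on both sides and no adjacent C=O → ether.
  CH(OCH3): pendant –OCH3: C–O–C with sp³ C, no adjacent C=O → ether.
  CH(C6H5): pendant –C6H5: benzene ring → arene.
  CH(COCH3): pendant –COCH3: carbonyl C bonded to two carbons → ketone.
  CH(OH): –OH on an sp³ carbon → alcohol (secondary).
  CH(OH): –OH on an sp³ carbon → alcohol (secondary).
  CH(CHO): pendant –CHO: carbonyl C bonded to C and H → aldehyde.
  CH(OH): –OH on an sp³ carbon → alcohol (secondary).
  CH(OH): –OH on an sp³ carbon → alcohol (secondary).
  CH2NHCH2: C–N–C with sp³ carbons and no adjacent C=O → amine (secondary).
  CH(CH2OCH3): pendant –CH2OCH3: C–O–C linkage → ether.
  COOH: –COOH: carbonyl C bonded to –OH and C → carboxylic acid (the –OH is not a separate alcohol).
Alcohol appears at: HOCH2, CH(OH), CH(OH), CH(OH), CH(OH) → 5.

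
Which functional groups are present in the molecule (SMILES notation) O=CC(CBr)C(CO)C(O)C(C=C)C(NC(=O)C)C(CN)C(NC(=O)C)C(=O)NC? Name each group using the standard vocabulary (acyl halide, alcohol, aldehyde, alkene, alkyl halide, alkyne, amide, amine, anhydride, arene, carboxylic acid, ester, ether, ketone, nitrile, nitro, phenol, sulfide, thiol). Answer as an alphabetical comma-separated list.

Reading the structure from left to right:
  OHC: terminal –CHO: carbonyl C bonded to H and C → aldehyde.
  CH(CH2Br): pendant –CH2X: halogen on sp³ carbon → alkyl halide.
  CH(CH2OH): pendant –CH2OH on an sp³ backbone C → alcohol.
  CH(OH): –OH on an sp³ carbon → alcohol (secondary).
  CH(CH=CH2): pendant –CH=CH2: C=C double bond → alkene.
  CH(NHCOCH3): pendant –NHC(=O)CH3: N bonded to a carbonyl → amide (not amine).
  CH(CH2NH2): pendant –CH2NH2: N on sp³ C, no adjacent C=O → amine.
  CH(NHCOCH3): pendant –NHC(=O)CH3: N bonded to a carbonyl → amide (not amine).
  CONHCH3: –C(=O)NHCH3: carbonyl C bonded to C and to N → amide (the N is not an amine).

alcohol, aldehyde, alkene, alkyl halide, amide, amine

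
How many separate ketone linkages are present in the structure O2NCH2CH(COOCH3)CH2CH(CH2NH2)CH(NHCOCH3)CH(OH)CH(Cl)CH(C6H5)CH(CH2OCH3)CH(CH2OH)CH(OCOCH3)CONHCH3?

Reading the structure from left to right:
  O2NCH2: –NO2 on carbon → nitro group.
  CH(COOCH3): pendant –COOCH3: carbonyl C bonded to C and –OCH3 → ester.
  CH(CH2NH2): pendant –CH2NH2: N on sp³ C, no adjacent C=O → amine.
  CH(NHCOCH3): pendant –NHC(=O)CH3: N bonded to a carbonyl → amide (not amine).
  CH(OH): –OH on an sp³ carbon → alcohol (secondary).
  CH(Cl): halogen on an sp³ carbon → alkyl halide.
  CH(C6H5): pendant –C6H5: benzene ring → arene.
  CH(CH2OCH3): pendant –CH2OCH3: C–O–C linkage → ether.
  CH(CH2OH): pendant –CH2OH on an sp³ backbone C → alcohol.
  CH(OCOCH3): pendant –OC(=O)CH3: an acyloxy group → ester.
  CONHCH3: –C(=O)NHCH3: carbonyl C bonded to C and to N → amide (the N is not an amine).
No segment is a ketone: CH(COOCH3) is ester, not ketone; CH(NHCOCH3) is amide, not ketone; CH(OCOCH3) is ester, not ketone. → 0.

0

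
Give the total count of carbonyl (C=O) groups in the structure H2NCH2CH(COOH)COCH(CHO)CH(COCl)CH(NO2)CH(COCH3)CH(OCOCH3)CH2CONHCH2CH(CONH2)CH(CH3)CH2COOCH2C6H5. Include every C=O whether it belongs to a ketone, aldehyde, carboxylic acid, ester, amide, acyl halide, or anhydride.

CH(COOH): carboxylic acid, 1 C=O (running total 1).
CO: ketone, 1 C=O (running total 2).
CH(CHO): aldehyde, 1 C=O (running total 3).
CH(COCl): acyl halide, 1 C=O (running total 4).
CH(COCH3): ketone, 1 C=O (running total 5).
CH(OCOCH3): ester, 1 C=O (running total 6).
CH2CONHCH2: amide, 1 C=O (running total 7).
CH(CONH2): amide, 1 C=O (running total 8).
CH2COOCH2: ester, 1 C=O (running total 9).

9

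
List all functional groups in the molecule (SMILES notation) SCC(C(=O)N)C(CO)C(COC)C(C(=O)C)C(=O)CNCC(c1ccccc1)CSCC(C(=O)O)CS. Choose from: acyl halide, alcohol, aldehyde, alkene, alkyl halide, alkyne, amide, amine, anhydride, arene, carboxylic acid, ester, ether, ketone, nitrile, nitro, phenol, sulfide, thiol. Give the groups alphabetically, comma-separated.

Taking each segment in turn:
  HSCH2: –SH on an sp³ carbon → thiol.
  CH(CONH2): pendant –CONH2: carbonyl C bonded to C and N → amide.
  CH(CH2OH): pendant –CH2OH on an sp³ backbone C → alcohol.
  CH(CH2OCH3): pendant –CH2OCH3: C–O–C linkage → ether.
  CH(COCH3): pendant –COCH3: carbonyl C bonded to two carbons → ketone.
  CO: –C(=O)– with carbon on both sides → ketone.
  CH2NHCH2: C–N–C with sp³ carbons and no adjacent C=O → amine (secondary).
  CH(C6H5): pendant –C6H5: benzene ring → arene.
  CH2SCH2: C–S–C linkage → sulfide (thioether).
  CH(COOH): pendant –COOH: carbonyl C bonded to C and –OH → carboxylic acid.
  CH2SH: –SH on an sp³ carbon → thiol.

alcohol, amide, amine, arene, carboxylic acid, ether, ketone, sulfide, thiol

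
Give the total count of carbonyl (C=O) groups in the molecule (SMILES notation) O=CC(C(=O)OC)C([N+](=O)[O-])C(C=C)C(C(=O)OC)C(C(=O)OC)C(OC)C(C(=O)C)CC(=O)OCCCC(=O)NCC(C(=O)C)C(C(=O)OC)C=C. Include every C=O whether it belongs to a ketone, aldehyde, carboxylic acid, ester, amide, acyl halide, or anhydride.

9

OHC: aldehyde, 1 C=O (running total 1).
CH(COOCH3): ester, 1 C=O (running total 2).
CH(COOCH3): ester, 1 C=O (running total 3).
CH(COOCH3): ester, 1 C=O (running total 4).
CH(COCH3): ketone, 1 C=O (running total 5).
CH2COOCH2: ester, 1 C=O (running total 6).
CH2CONHCH2: amide, 1 C=O (running total 7).
CH(COCH3): ketone, 1 C=O (running total 8).
CH(COOCH3): ester, 1 C=O (running total 9).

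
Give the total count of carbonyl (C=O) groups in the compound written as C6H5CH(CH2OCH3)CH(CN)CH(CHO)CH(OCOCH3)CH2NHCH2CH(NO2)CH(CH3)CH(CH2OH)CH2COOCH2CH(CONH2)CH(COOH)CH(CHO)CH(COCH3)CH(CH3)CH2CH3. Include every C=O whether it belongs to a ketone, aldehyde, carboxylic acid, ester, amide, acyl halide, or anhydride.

CH(CHO): aldehyde, 1 C=O (running total 1).
CH(OCOCH3): ester, 1 C=O (running total 2).
CH2COOCH2: ester, 1 C=O (running total 3).
CH(CONH2): amide, 1 C=O (running total 4).
CH(COOH): carboxylic acid, 1 C=O (running total 5).
CH(CHO): aldehyde, 1 C=O (running total 6).
CH(COCH3): ketone, 1 C=O (running total 7).

7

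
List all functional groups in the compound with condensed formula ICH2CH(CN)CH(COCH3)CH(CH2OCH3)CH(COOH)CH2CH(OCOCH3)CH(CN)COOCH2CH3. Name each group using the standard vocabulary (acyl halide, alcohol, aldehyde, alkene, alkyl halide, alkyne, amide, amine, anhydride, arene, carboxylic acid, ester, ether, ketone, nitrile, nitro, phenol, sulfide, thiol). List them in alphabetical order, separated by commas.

halogen on an sp³ carbon → alkyl halide.
pendant –C≡N: nitrile.
pendant –COCH3: carbonyl C bonded to two carbons → ketone.
pendant –CH2OCH3: C–O–C linkage → ether.
pendant –COOH: carbonyl C bonded to C and –OH → carboxylic acid.
pendant –OC(=O)CH3: an acyloxy group → ester.
pendant –C≡N: nitrile.
–C(=O)OCH2CH3: carbonyl C bonded to C and to –OEt → ester.

alkyl halide, carboxylic acid, ester, ether, ketone, nitrile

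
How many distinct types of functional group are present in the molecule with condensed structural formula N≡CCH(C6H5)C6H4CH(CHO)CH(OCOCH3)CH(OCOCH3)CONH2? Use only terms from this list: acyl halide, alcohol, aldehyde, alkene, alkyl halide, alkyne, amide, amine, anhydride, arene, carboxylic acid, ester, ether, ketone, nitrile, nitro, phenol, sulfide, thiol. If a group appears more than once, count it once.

5

N≡C–: carbon triple-bonded to nitrogen → nitrile.
pendant –C6H5: benzene ring → arene.
para-disubstituted benzene ring → arene.
pendant –CHO: carbonyl C bonded to C and H → aldehyde.
pendant –OC(=O)CH3: an acyloxy group → ester.
pendant –OC(=O)CH3: an acyloxy group → ester.
–C(=O)NH2: carbonyl C bonded to C and to N → amide (the N is not a separate amine).
Distinct types present: aldehyde, amide, arene, ester, nitrile.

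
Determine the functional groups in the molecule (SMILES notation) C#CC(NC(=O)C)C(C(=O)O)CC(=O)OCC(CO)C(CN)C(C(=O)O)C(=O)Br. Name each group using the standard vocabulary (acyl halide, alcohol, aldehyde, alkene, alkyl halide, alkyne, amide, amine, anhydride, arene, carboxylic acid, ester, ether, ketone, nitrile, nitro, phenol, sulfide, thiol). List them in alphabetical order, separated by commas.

acyl halide, alcohol, alkyne, amide, amine, carboxylic acid, ester

Working along the chain:
  HC≡C: C≡C triple bond → alkyne.
  CH(NHCOCH3): pendant –NHC(=O)CH3: N bonded to a carbonyl → amide (not amine).
  CH(COOH): pendant –COOH: carbonyl C bonded to C and –OH → carboxylic acid.
  CH2COOCH2: –C(=O)–O–C with C on the carbonyl side → ester.
  CH(CH2OH): pendant –CH2OH on an sp³ backbone C → alcohol.
  CH(CH2NH2): pendant –CH2NH2: N on sp³ C, no adjacent C=O → amine.
  CH(COOH): pendant –COOH: carbonyl C bonded to C and –OH → carboxylic acid.
  COBr: –C(=O)Br: carbonyl C bonded to C and to a halogen → acyl halide (not alkyl halide).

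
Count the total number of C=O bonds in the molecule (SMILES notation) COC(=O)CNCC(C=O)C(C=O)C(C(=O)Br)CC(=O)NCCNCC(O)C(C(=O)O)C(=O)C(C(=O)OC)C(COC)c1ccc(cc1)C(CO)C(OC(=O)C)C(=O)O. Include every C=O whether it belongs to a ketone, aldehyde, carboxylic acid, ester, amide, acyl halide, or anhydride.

CH3OOC: ester, 1 C=O (running total 1).
CH(CHO): aldehyde, 1 C=O (running total 2).
CH(CHO): aldehyde, 1 C=O (running total 3).
CH(COBr): acyl halide, 1 C=O (running total 4).
CH2CONHCH2: amide, 1 C=O (running total 5).
CH(COOH): carboxylic acid, 1 C=O (running total 6).
CO: ketone, 1 C=O (running total 7).
CH(COOCH3): ester, 1 C=O (running total 8).
CH(OCOCH3): ester, 1 C=O (running total 9).
COOH: carboxylic acid, 1 C=O (running total 10).

10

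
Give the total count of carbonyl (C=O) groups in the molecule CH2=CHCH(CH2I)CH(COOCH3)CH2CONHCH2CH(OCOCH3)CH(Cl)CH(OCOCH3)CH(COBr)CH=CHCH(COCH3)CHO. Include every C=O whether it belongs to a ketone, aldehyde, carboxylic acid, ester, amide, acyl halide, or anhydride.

7

CH(COOCH3): ester, 1 C=O (running total 1).
CH2CONHCH2: amide, 1 C=O (running total 2).
CH(OCOCH3): ester, 1 C=O (running total 3).
CH(OCOCH3): ester, 1 C=O (running total 4).
CH(COBr): acyl halide, 1 C=O (running total 5).
CH(COCH3): ketone, 1 C=O (running total 6).
CHO: aldehyde, 1 C=O (running total 7).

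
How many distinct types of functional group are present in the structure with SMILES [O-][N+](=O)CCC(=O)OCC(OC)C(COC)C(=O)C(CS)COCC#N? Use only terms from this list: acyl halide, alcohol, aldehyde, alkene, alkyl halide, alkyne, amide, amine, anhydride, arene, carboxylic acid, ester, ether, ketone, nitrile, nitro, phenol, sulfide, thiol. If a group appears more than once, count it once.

6

Taking each segment in turn:
  O2NCH2: –NO2 on carbon → nitro group.
  CH2COOCH2: –C(=O)–O–C with C on the carbonyl side → ester.
  CH(OCH3): pendant –OCH3: C–O–C with sp³ C, no adjacent C=O → ether.
  CH(CH2OCH3): pendant –CH2OCH3: C–O–C linkage → ether.
  CO: –C(=O)– with carbon on both sides → ketone.
  CH(CH2SH): pendant –CH2SH → thiol.
  CH2OCH2: C–O–C with sp³ carbons on both sides and no adjacent C=O → ether.
  CN: –C≡N: carbon triple-bonded to nitrogen → nitrile.
Distinct types present: ester, ether, ketone, nitrile, nitro, thiol.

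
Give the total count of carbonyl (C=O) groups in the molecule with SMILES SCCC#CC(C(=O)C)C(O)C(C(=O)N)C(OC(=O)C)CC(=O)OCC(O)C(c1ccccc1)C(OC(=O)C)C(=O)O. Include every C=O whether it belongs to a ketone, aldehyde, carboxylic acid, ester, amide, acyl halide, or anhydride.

6

CH(COCH3): ketone, 1 C=O (running total 1).
CH(CONH2): amide, 1 C=O (running total 2).
CH(OCOCH3): ester, 1 C=O (running total 3).
CH2COOCH2: ester, 1 C=O (running total 4).
CH(OCOCH3): ester, 1 C=O (running total 5).
COOH: carboxylic acid, 1 C=O (running total 6).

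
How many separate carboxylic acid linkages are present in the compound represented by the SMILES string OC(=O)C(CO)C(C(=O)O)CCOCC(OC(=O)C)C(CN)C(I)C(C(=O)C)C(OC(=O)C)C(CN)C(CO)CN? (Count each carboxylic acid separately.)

Reading the structure from left to right:
  HOOC: –COOH: carbonyl C bonded to –OH and C → carboxylic acid (the –OH is not a separate alcohol).
  CH(CH2OH): pendant –CH2OH on an sp³ backbone C → alcohol.
  CH(COOH): pendant –COOH: carbonyl C bonded to C and –OH → carboxylic acid.
  CH2OCH2: C–O–C with sp³ carbons on both sides and no adjacent C=O → ether.
  CH(OCOCH3): pendant –OC(=O)CH3: an acyloxy group → ester.
  CH(CH2NH2): pendant –CH2NH2: N on sp³ C, no adjacent C=O → amine.
  CH(I): halogen on an sp³ carbon → alkyl halide.
  CH(COCH3): pendant –COCH3: carbonyl C bonded to two carbons → ketone.
  CH(OCOCH3): pendant –OC(=O)CH3: an acyloxy group → ester.
  CH(CH2NH2): pendant –CH2NH2: N on sp³ C, no adjacent C=O → amine.
  CH(CH2OH): pendant –CH2OH on an sp³ backbone C → alcohol.
  CH2NH2: –NH2 on an sp³ carbon with no adjacent C=O → amine.
Carboxylic acid appears at: HOOC, CH(COOH) → 2.

2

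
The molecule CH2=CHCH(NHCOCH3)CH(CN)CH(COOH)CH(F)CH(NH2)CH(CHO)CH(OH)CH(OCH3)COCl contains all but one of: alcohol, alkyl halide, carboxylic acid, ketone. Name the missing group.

carboxylic acid: present (CH(COOH) — pendant –COOH: carbonyl C bonded to C and –OH → carboxylic acid).
alcohol: present (CH(OH) — –OH on an sp³ carbon → alcohol (secondary)).
alkyl halide: present (CH(F) — halogen on an sp³ carbon → alkyl halide).
ketone: absent. In CH(NHCOCH3), the C=O is bonded to nitrogen, which defines an amide, not a ketone. In CH(COOH), the C=O bears an –OH, making it a carboxylic acid rather than a ketone. In CH(CHO), the carbonyl carbon carries an H, so it is an aldehyde, not a ketone. In COCl, the C=O is bonded to a halogen, which defines an acyl halide, not a ketone.

ketone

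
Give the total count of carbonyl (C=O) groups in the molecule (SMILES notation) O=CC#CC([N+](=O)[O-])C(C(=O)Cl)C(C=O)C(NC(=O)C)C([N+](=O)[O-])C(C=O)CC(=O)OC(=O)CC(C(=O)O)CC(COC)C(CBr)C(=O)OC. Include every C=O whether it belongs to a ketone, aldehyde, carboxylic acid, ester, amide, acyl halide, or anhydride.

9

OHC: aldehyde, 1 C=O (running total 1).
CH(COCl): acyl halide, 1 C=O (running total 2).
CH(CHO): aldehyde, 1 C=O (running total 3).
CH(NHCOCH3): amide, 1 C=O (running total 4).
CH(CHO): aldehyde, 1 C=O (running total 5).
CH2CO-O-COCH2: anhydride, 2 C=O (running total 7).
CH(COOH): carboxylic acid, 1 C=O (running total 8).
COOCH3: ester, 1 C=O (running total 9).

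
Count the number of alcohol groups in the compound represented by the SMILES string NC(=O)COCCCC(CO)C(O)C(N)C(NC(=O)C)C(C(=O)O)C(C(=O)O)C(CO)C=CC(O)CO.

–C(=O)NH2: carbonyl C bonded to C and to N → amide (the N is not a separate amine).
C–O–C with sp³ carbons on both sides and no adjacent C=O → ether.
pendant –CH2OH on an sp³ backbone C → alcohol.
–OH on an sp³ carbon → alcohol (secondary).
–NH2 on an sp³ carbon with no adjacent C=O → amine.
pendant –NHC(=O)CH3: N bonded to a carbonyl → amide (not amine).
pendant –COOH: carbonyl C bonded to C and –OH → carboxylic acid.
pendant –COOH: carbonyl C bonded to C and –OH → carboxylic acid.
pendant –CH2OH on an sp³ backbone C → alcohol.
C=C double bond → alkene.
–OH on an sp³ carbon → alcohol (secondary).
–OH on an sp³ carbon → alcohol.
Alcohol appears at: CH(CH2OH), CH(OH), CH(CH2OH), CH(OH), CH2OH → 5.

5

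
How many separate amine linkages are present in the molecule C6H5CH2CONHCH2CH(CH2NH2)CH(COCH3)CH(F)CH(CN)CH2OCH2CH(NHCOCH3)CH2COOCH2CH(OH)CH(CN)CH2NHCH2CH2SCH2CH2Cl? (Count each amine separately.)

2

C6H5– phenyl ring → arene.
–C(=O)–N– linkage → amide (the N is not an amine).
pendant –CH2NH2: N on sp³ C, no adjacent C=O → amine.
pendant –COCH3: carbonyl C bonded to two carbons → ketone.
halogen on an sp³ carbon → alkyl halide.
pendant –C≡N: nitrile.
C–O–C with sp³ carbons on both sides and no adjacent C=O → ether.
pendant –NHC(=O)CH3: N bonded to a carbonyl → amide (not amine).
–C(=O)–O–C with C on the carbonyl side → ester.
–OH on an sp³ carbon → alcohol (secondary).
pendant –C≡N: nitrile.
C–N–C with sp³ carbons and no adjacent C=O → amine (secondary).
C–S–C linkage → sulfide (thioether).
halogen on an sp³ carbon → alkyl halide.
Amine appears at: CH(CH2NH2), CH2NHCH2 → 2.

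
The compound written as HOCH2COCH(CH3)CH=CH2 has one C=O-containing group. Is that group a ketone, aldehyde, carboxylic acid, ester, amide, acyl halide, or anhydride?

ketone

The carbonyl is in the CO segment: –C(=O)– with carbon on both sides → ketone.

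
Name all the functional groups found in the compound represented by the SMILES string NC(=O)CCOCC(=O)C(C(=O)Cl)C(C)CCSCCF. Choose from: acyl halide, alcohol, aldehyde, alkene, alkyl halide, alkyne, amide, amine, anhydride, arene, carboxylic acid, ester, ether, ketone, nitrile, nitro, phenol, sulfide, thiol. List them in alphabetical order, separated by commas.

Taking each segment in turn:
  H2NCO: –C(=O)NH2: carbonyl C bonded to C and to N → amide (the N is not a separate amine).
  CH2OCH2: C–O–C with sp³ carbons on both sides and no adjacent C=O → ether.
  CO: –C(=O)– with carbon on both sides → ketone.
  CH(COCl): pendant –C(=O)X: carbonyl C bonded to C and halogen → acyl halide.
  CH2SCH2: C–S–C linkage → sulfide (thioether).
  CH2F: halogen on an sp³ carbon → alkyl halide.

acyl halide, alkyl halide, amide, ether, ketone, sulfide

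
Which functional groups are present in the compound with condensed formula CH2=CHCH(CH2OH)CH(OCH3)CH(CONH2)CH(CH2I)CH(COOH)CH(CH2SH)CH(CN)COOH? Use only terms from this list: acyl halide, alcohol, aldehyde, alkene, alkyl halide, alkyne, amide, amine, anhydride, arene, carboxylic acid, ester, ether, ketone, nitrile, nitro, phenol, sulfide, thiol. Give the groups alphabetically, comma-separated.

alcohol, alkene, alkyl halide, amide, carboxylic acid, ether, nitrile, thiol

C=C double bond → alkene.
pendant –CH2OH on an sp³ backbone C → alcohol.
pendant –OCH3: C–O–C with sp³ C, no adjacent C=O → ether.
pendant –CONH2: carbonyl C bonded to C and N → amide.
pendant –CH2X: halogen on sp³ carbon → alkyl halide.
pendant –COOH: carbonyl C bonded to C and –OH → carboxylic acid.
pendant –CH2SH → thiol.
pendant –C≡N: nitrile.
–COOH: carbonyl C bonded to –OH and C → carboxylic acid (the –OH is not a separate alcohol).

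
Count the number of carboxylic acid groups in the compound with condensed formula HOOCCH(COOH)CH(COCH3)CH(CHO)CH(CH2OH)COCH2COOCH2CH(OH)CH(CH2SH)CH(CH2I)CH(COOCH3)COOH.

3

Reading the structure from left to right:
  HOOC: –COOH: carbonyl C bonded to –OH and C → carboxylic acid (the –OH is not a separate alcohol).
  CH(COOH): pendant –COOH: carbonyl C bonded to C and –OH → carboxylic acid.
  CH(COCH3): pendant –COCH3: carbonyl C bonded to two carbons → ketone.
  CH(CHO): pendant –CHO: carbonyl C bonded to C and H → aldehyde.
  CH(CH2OH): pendant –CH2OH on an sp³ backbone C → alcohol.
  CO: –C(=O)– with carbon on both sides → ketone.
  CH2COOCH2: –C(=O)–O–C with C on the carbonyl side → ester.
  CH(OH): –OH on an sp³ carbon → alcohol (secondary).
  CH(CH2SH): pendant –CH2SH → thiol.
  CH(CH2I): pendant –CH2X: halogen on sp³ carbon → alkyl halide.
  CH(COOCH3): pendant –COOCH3: carbonyl C bonded to C and –OCH3 → ester.
  COOH: –COOH: carbonyl C bonded to –OH and C → carboxylic acid (the –OH is not a separate alcohol).
Carboxylic acid appears at: HOOC, CH(COOH), COOH → 3.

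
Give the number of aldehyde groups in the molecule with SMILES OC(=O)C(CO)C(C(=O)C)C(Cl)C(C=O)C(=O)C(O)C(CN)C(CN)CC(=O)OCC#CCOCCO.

1

–COOH: carbonyl C bonded to –OH and C → carboxylic acid (the –OH is not a separate alcohol).
pendant –CH2OH on an sp³ backbone C → alcohol.
pendant –COCH3: carbonyl C bonded to two carbons → ketone.
halogen on an sp³ carbon → alkyl halide.
pendant –CHO: carbonyl C bonded to C and H → aldehyde.
–C(=O)– with carbon on both sides → ketone.
–OH on an sp³ carbon → alcohol (secondary).
pendant –CH2NH2: N on sp³ C, no adjacent C=O → amine.
pendant –CH2NH2: N on sp³ C, no adjacent C=O → amine.
–C(=O)–O–C with C on the carbonyl side → ester.
C≡C triple bond → alkyne.
C–O–C with sp³ carbons on both sides and no adjacent C=O → ether.
–OH on an sp³ carbon → alcohol.
Aldehyde appears at: CH(CHO) → 1.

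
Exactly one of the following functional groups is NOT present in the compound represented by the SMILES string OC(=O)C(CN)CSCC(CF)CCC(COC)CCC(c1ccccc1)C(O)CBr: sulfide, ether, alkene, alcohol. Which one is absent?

alkene

ether: present (CH(CH2OCH3) — pendant –CH2OCH3: C–O–C linkage → ether).
sulfide: present (CH2SCH2 — C–S–C linkage → sulfide (thioether)).
alcohol: present (CH(OH) — –OH on an sp³ carbon → alcohol (secondary)).
alkene: absent. In CH(C6H5), the C=C units are part of an aromatic ring, which is an arene, not an isolated alkene.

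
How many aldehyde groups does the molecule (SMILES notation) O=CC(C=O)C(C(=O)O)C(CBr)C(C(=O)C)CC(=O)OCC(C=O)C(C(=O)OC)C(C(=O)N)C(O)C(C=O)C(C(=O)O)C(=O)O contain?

terminal –CHO: carbonyl C bonded to H and C → aldehyde.
pendant –CHO: carbonyl C bonded to C and H → aldehyde.
pendant –COOH: carbonyl C bonded to C and –OH → carboxylic acid.
pendant –CH2X: halogen on sp³ carbon → alkyl halide.
pendant –COCH3: carbonyl C bonded to two carbons → ketone.
–C(=O)–O–C with C on the carbonyl side → ester.
pendant –CHO: carbonyl C bonded to C and H → aldehyde.
pendant –COOCH3: carbonyl C bonded to C and –OCH3 → ester.
pendant –CONH2: carbonyl C bonded to C and N → amide.
–OH on an sp³ carbon → alcohol (secondary).
pendant –CHO: carbonyl C bonded to C and H → aldehyde.
pendant –COOH: carbonyl C bonded to C and –OH → carboxylic acid.
–COOH: carbonyl C bonded to –OH and C → carboxylic acid (the –OH is not a separate alcohol).
Aldehyde appears at: OHC, CH(CHO), CH(CHO), CH(CHO) → 4.

4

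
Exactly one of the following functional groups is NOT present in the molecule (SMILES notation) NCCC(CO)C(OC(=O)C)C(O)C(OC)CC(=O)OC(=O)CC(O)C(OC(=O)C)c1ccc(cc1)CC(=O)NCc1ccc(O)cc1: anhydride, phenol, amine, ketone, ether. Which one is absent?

phenol: present (C6H4OH — –OH attached directly to an aromatic ring → phenol (not alcohol); the ring itself is an arene).
ether: present (CH(OCH3) — pendant –OCH3: C–O–C with sp³ C, no adjacent C=O → ether).
anhydride: present (CH2CO-O-COCH2 — two acyl groups sharing one oxygen, –C(=O)–O–C(=O)– → anhydride).
amine: present (H2NCH2 — –NH2 on an sp³ carbon with no adjacent C=O → amine).
ketone: absent. In CH(OCOCH3), the C=O is bonded to an –O–C group, which defines an ester, not a ketone. In CH2CONHCH2, the C=O is bonded to nitrogen, which defines an amide, not a ketone. In CH2CO-O-COCH2, the two C=O groups share a bridging oxygen, which is an anhydride linkage, not a ketone.

ketone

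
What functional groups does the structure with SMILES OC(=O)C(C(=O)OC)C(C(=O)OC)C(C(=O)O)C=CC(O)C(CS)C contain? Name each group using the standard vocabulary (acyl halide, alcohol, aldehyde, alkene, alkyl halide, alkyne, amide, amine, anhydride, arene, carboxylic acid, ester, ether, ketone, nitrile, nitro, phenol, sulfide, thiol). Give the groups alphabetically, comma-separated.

alcohol, alkene, carboxylic acid, ester, thiol

Taking each segment in turn:
  HOOC: –COOH: carbonyl C bonded to –OH and C → carboxylic acid (the –OH is not a separate alcohol).
  CH(COOCH3): pendant –COOCH3: carbonyl C bonded to C and –OCH3 → ester.
  CH(COOCH3): pendant –COOCH3: carbonyl C bonded to C and –OCH3 → ester.
  CH(COOH): pendant –COOH: carbonyl C bonded to C and –OH → carboxylic acid.
  CH=CH: C=C double bond → alkene.
  CH(OH): –OH on an sp³ carbon → alcohol (secondary).
  CH(CH2SH): pendant –CH2SH → thiol.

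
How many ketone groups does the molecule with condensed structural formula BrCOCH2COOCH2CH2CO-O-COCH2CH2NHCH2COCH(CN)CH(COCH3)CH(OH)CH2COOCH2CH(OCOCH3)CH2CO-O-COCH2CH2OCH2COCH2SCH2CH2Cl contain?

3

–C(=O)Br: carbonyl C bonded to C and to a halogen → acyl halide (not alkyl halide).
–C(=O)–O–C with C on the carbonyl side → ester.
two acyl groups sharing one oxygen, –C(=O)–O–C(=O)– → anhydride.
C–N–C with sp³ carbons and no adjacent C=O → amine (secondary).
–C(=O)– with carbon on both sides → ketone.
pendant –C≡N: nitrile.
pendant –COCH3: carbonyl C bonded to two carbons → ketone.
–OH on an sp³ carbon → alcohol (secondary).
–C(=O)–O–C with C on the carbonyl side → ester.
pendant –OC(=O)CH3: an acyloxy group → ester.
two acyl groups sharing one oxygen, –C(=O)–O–C(=O)– → anhydride.
C–O–C with sp³ carbons on both sides and no adjacent C=O → ether.
–C(=O)– with carbon on both sides → ketone.
C–S–C linkage → sulfide (thioether).
halogen on an sp³ carbon → alkyl halide.
Ketone appears at: CO, CH(COCH3), CO → 3.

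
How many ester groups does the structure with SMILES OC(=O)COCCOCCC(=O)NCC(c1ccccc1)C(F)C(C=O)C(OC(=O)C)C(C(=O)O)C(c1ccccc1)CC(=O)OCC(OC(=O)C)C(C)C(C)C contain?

Reading the structure from left to right:
  HOOC: –COOH: carbonyl C bonded to –OH and C → carboxylic acid (the –OH is not a separate alcohol).
  CH2OCH2: C–O–C with sp³ carbons on both sides and no adjacent C=O → ether.
  CH2OCH2: C–O–C with sp³ carbons on both sides and no adjacent C=O → ether.
  CH2CONHCH2: –C(=O)–N– linkage → amide (the N is not an amine).
  CH(C6H5): pendant –C6H5: benzene ring → arene.
  CH(F): halogen on an sp³ carbon → alkyl halide.
  CH(CHO): pendant –CHO: carbonyl C bonded to C and H → aldehyde.
  CH(OCOCH3): pendant –OC(=O)CH3: an acyloxy group → ester.
  CH(COOH): pendant –COOH: carbonyl C bonded to C and –OH → carboxylic acid.
  CH(C6H5): pendant –C6H5: benzene ring → arene.
  CH2COOCH2: –C(=O)–O–C with C on the carbonyl side → ester.
  CH(OCOCH3): pendant –OC(=O)CH3: an acyloxy group → ester.
Ester appears at: CH(OCOCH3), CH2COOCH2, CH(OCOCH3) → 3.

3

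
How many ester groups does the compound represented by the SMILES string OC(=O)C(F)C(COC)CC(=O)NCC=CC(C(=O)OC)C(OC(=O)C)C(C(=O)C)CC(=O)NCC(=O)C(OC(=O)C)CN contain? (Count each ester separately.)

3

Working along the chain:
  HOOC: –COOH: carbonyl C bonded to –OH and C → carboxylic acid (the –OH is not a separate alcohol).
  CH(F): halogen on an sp³ carbon → alkyl halide.
  CH(CH2OCH3): pendant –CH2OCH3: C–O–C linkage → ether.
  CH2CONHCH2: –C(=O)–N– linkage → amide (the N is not an amine).
  CH=CH: C=C double bond → alkene.
  CH(COOCH3): pendant –COOCH3: carbonyl C bonded to C and –OCH3 → ester.
  CH(OCOCH3): pendant –OC(=O)CH3: an acyloxy group → ester.
  CH(COCH3): pendant –COCH3: carbonyl C bonded to two carbons → ketone.
  CH2CONHCH2: –C(=O)–N– linkage → amide (the N is not an amine).
  CO: –C(=O)– with carbon on both sides → ketone.
  CH(OCOCH3): pendant –OC(=O)CH3: an acyloxy group → ester.
  CH2NH2: –NH2 on an sp³ carbon with no adjacent C=O → amine.
Ester appears at: CH(COOCH3), CH(OCOCH3), CH(OCOCH3) → 3.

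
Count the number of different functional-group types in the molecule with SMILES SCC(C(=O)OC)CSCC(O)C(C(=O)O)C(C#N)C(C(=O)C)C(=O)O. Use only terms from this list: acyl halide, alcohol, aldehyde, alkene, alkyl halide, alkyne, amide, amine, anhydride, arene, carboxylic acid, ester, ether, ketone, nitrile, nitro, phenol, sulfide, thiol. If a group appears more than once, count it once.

7

Taking each segment in turn:
  HSCH2: –SH on an sp³ carbon → thiol.
  CH(COOCH3): pendant –COOCH3: carbonyl C bonded to C and –OCH3 → ester.
  CH2SCH2: C–S–C linkage → sulfide (thioether).
  CH(OH): –OH on an sp³ carbon → alcohol (secondary).
  CH(COOH): pendant –COOH: carbonyl C bonded to C and –OH → carboxylic acid.
  CH(CN): pendant –C≡N: nitrile.
  CH(COCH3): pendant –COCH3: carbonyl C bonded to two carbons → ketone.
  COOH: –COOH: carbonyl C bonded to –OH and C → carboxylic acid (the –OH is not a separate alcohol).
Distinct types present: alcohol, carboxylic acid, ester, ketone, nitrile, sulfide, thiol.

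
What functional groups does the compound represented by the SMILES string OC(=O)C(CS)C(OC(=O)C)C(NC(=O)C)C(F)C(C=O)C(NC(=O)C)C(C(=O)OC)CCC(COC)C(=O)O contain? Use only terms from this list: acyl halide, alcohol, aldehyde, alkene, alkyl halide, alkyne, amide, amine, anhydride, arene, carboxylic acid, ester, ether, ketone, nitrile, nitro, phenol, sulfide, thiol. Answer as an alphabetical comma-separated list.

aldehyde, alkyl halide, amide, carboxylic acid, ester, ether, thiol

Reading the structure from left to right:
  HOOC: –COOH: carbonyl C bonded to –OH and C → carboxylic acid (the –OH is not a separate alcohol).
  CH(CH2SH): pendant –CH2SH → thiol.
  CH(OCOCH3): pendant –OC(=O)CH3: an acyloxy group → ester.
  CH(NHCOCH3): pendant –NHC(=O)CH3: N bonded to a carbonyl → amide (not amine).
  CH(F): halogen on an sp³ carbon → alkyl halide.
  CH(CHO): pendant –CHO: carbonyl C bonded to C and H → aldehyde.
  CH(NHCOCH3): pendant –NHC(=O)CH3: N bonded to a carbonyl → amide (not amine).
  CH(COOCH3): pendant –COOCH3: carbonyl C bonded to C and –OCH3 → ester.
  CH(CH2OCH3): pendant –CH2OCH3: C–O–C linkage → ether.
  COOH: –COOH: carbonyl C bonded to –OH and C → carboxylic acid (the –OH is not a separate alcohol).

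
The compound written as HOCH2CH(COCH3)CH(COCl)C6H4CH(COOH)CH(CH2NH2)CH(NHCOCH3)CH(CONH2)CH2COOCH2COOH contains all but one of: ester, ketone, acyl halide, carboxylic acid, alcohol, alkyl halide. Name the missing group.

alkyl halide

acyl halide: present (CH(COCl) — pendant –C(=O)X: carbonyl C bonded to C and halogen → acyl halide).
alcohol: present (HOCH2 — HO– on an sp³ carbon → alcohol).
carboxylic acid: present (CH(COOH) — pendant –COOH: carbonyl C bonded to C and –OH → carboxylic acid).
ester: present (CH2COOCH2 — –C(=O)–O–C with C on the carbonyl side → ester).
ketone: present (CH(COCH3) — pendant –COCH3: carbonyl C bonded to two carbons → ketone).
alkyl halide: absent. In CH(COCl), the halogen is on a carbonyl carbon, which makes it an acyl halide, not an alkyl halide.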